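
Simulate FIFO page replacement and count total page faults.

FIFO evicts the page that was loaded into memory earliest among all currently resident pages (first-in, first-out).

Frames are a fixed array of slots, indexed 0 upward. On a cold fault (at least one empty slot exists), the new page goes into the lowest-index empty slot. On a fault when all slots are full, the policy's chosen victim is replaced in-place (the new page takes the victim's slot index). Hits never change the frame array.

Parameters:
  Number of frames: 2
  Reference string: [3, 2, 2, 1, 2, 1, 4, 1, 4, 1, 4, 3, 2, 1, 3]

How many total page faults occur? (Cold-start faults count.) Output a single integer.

Step 0: ref 3 → FAULT, frames=[3,-]
Step 1: ref 2 → FAULT, frames=[3,2]
Step 2: ref 2 → HIT, frames=[3,2]
Step 3: ref 1 → FAULT (evict 3), frames=[1,2]
Step 4: ref 2 → HIT, frames=[1,2]
Step 5: ref 1 → HIT, frames=[1,2]
Step 6: ref 4 → FAULT (evict 2), frames=[1,4]
Step 7: ref 1 → HIT, frames=[1,4]
Step 8: ref 4 → HIT, frames=[1,4]
Step 9: ref 1 → HIT, frames=[1,4]
Step 10: ref 4 → HIT, frames=[1,4]
Step 11: ref 3 → FAULT (evict 1), frames=[3,4]
Step 12: ref 2 → FAULT (evict 4), frames=[3,2]
Step 13: ref 1 → FAULT (evict 3), frames=[1,2]
Step 14: ref 3 → FAULT (evict 2), frames=[1,3]
Total faults: 8

Answer: 8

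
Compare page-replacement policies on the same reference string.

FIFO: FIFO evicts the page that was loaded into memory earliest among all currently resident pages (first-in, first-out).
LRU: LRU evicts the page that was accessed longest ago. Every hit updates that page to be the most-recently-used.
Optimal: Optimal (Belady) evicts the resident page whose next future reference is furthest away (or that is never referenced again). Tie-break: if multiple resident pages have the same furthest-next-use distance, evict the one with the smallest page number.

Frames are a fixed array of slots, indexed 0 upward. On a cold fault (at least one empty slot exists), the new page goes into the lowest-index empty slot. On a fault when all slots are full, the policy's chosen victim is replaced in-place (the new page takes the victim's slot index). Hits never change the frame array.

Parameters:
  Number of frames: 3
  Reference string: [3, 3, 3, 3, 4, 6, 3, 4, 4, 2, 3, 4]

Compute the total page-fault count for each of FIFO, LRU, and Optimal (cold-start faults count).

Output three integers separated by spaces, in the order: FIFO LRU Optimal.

--- FIFO ---
  step 0: ref 3 -> FAULT, frames=[3,-,-] (faults so far: 1)
  step 1: ref 3 -> HIT, frames=[3,-,-] (faults so far: 1)
  step 2: ref 3 -> HIT, frames=[3,-,-] (faults so far: 1)
  step 3: ref 3 -> HIT, frames=[3,-,-] (faults so far: 1)
  step 4: ref 4 -> FAULT, frames=[3,4,-] (faults so far: 2)
  step 5: ref 6 -> FAULT, frames=[3,4,6] (faults so far: 3)
  step 6: ref 3 -> HIT, frames=[3,4,6] (faults so far: 3)
  step 7: ref 4 -> HIT, frames=[3,4,6] (faults so far: 3)
  step 8: ref 4 -> HIT, frames=[3,4,6] (faults so far: 3)
  step 9: ref 2 -> FAULT, evict 3, frames=[2,4,6] (faults so far: 4)
  step 10: ref 3 -> FAULT, evict 4, frames=[2,3,6] (faults so far: 5)
  step 11: ref 4 -> FAULT, evict 6, frames=[2,3,4] (faults so far: 6)
  FIFO total faults: 6
--- LRU ---
  step 0: ref 3 -> FAULT, frames=[3,-,-] (faults so far: 1)
  step 1: ref 3 -> HIT, frames=[3,-,-] (faults so far: 1)
  step 2: ref 3 -> HIT, frames=[3,-,-] (faults so far: 1)
  step 3: ref 3 -> HIT, frames=[3,-,-] (faults so far: 1)
  step 4: ref 4 -> FAULT, frames=[3,4,-] (faults so far: 2)
  step 5: ref 6 -> FAULT, frames=[3,4,6] (faults so far: 3)
  step 6: ref 3 -> HIT, frames=[3,4,6] (faults so far: 3)
  step 7: ref 4 -> HIT, frames=[3,4,6] (faults so far: 3)
  step 8: ref 4 -> HIT, frames=[3,4,6] (faults so far: 3)
  step 9: ref 2 -> FAULT, evict 6, frames=[3,4,2] (faults so far: 4)
  step 10: ref 3 -> HIT, frames=[3,4,2] (faults so far: 4)
  step 11: ref 4 -> HIT, frames=[3,4,2] (faults so far: 4)
  LRU total faults: 4
--- Optimal ---
  step 0: ref 3 -> FAULT, frames=[3,-,-] (faults so far: 1)
  step 1: ref 3 -> HIT, frames=[3,-,-] (faults so far: 1)
  step 2: ref 3 -> HIT, frames=[3,-,-] (faults so far: 1)
  step 3: ref 3 -> HIT, frames=[3,-,-] (faults so far: 1)
  step 4: ref 4 -> FAULT, frames=[3,4,-] (faults so far: 2)
  step 5: ref 6 -> FAULT, frames=[3,4,6] (faults so far: 3)
  step 6: ref 3 -> HIT, frames=[3,4,6] (faults so far: 3)
  step 7: ref 4 -> HIT, frames=[3,4,6] (faults so far: 3)
  step 8: ref 4 -> HIT, frames=[3,4,6] (faults so far: 3)
  step 9: ref 2 -> FAULT, evict 6, frames=[3,4,2] (faults so far: 4)
  step 10: ref 3 -> HIT, frames=[3,4,2] (faults so far: 4)
  step 11: ref 4 -> HIT, frames=[3,4,2] (faults so far: 4)
  Optimal total faults: 4

Answer: 6 4 4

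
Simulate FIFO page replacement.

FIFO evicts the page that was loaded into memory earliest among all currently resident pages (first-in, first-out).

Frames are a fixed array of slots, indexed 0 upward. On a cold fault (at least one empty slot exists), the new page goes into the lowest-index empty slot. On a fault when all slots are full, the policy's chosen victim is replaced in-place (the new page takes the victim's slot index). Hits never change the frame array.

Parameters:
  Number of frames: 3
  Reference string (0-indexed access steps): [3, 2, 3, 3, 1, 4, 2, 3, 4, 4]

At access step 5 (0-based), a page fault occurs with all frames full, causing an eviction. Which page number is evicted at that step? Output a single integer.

Step 0: ref 3 -> FAULT, frames=[3,-,-]
Step 1: ref 2 -> FAULT, frames=[3,2,-]
Step 2: ref 3 -> HIT, frames=[3,2,-]
Step 3: ref 3 -> HIT, frames=[3,2,-]
Step 4: ref 1 -> FAULT, frames=[3,2,1]
Step 5: ref 4 -> FAULT, evict 3, frames=[4,2,1]
At step 5: evicted page 3

Answer: 3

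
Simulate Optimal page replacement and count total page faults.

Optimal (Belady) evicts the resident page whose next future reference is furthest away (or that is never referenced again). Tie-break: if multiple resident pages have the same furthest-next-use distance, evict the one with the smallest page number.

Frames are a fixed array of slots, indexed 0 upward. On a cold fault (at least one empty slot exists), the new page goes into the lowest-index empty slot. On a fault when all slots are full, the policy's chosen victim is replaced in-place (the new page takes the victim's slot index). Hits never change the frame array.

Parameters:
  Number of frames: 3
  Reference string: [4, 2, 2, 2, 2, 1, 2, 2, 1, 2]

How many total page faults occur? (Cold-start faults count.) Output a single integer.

Answer: 3

Derivation:
Step 0: ref 4 → FAULT, frames=[4,-,-]
Step 1: ref 2 → FAULT, frames=[4,2,-]
Step 2: ref 2 → HIT, frames=[4,2,-]
Step 3: ref 2 → HIT, frames=[4,2,-]
Step 4: ref 2 → HIT, frames=[4,2,-]
Step 5: ref 1 → FAULT, frames=[4,2,1]
Step 6: ref 2 → HIT, frames=[4,2,1]
Step 7: ref 2 → HIT, frames=[4,2,1]
Step 8: ref 1 → HIT, frames=[4,2,1]
Step 9: ref 2 → HIT, frames=[4,2,1]
Total faults: 3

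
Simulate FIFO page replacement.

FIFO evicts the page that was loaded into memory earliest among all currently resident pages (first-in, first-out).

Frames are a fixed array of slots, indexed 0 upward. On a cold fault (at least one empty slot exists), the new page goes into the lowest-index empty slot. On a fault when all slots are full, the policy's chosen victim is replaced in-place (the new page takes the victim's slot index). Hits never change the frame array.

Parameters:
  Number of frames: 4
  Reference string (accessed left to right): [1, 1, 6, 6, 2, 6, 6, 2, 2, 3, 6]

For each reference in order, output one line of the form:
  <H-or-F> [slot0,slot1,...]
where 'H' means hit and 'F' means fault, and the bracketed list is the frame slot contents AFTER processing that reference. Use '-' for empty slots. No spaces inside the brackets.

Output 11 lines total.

F [1,-,-,-]
H [1,-,-,-]
F [1,6,-,-]
H [1,6,-,-]
F [1,6,2,-]
H [1,6,2,-]
H [1,6,2,-]
H [1,6,2,-]
H [1,6,2,-]
F [1,6,2,3]
H [1,6,2,3]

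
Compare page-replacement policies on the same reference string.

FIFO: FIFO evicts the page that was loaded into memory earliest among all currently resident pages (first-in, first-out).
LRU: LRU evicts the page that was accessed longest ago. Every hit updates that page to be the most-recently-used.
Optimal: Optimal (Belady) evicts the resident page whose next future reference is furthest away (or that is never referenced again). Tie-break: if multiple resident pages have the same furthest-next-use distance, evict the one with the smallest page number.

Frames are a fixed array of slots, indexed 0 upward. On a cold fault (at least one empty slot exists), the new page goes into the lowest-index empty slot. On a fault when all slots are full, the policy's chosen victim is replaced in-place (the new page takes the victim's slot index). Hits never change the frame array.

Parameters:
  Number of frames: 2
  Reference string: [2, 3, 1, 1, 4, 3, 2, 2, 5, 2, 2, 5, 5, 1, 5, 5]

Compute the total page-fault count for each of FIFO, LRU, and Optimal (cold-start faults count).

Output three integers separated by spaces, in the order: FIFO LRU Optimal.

--- FIFO ---
  step 0: ref 2 -> FAULT, frames=[2,-] (faults so far: 1)
  step 1: ref 3 -> FAULT, frames=[2,3] (faults so far: 2)
  step 2: ref 1 -> FAULT, evict 2, frames=[1,3] (faults so far: 3)
  step 3: ref 1 -> HIT, frames=[1,3] (faults so far: 3)
  step 4: ref 4 -> FAULT, evict 3, frames=[1,4] (faults so far: 4)
  step 5: ref 3 -> FAULT, evict 1, frames=[3,4] (faults so far: 5)
  step 6: ref 2 -> FAULT, evict 4, frames=[3,2] (faults so far: 6)
  step 7: ref 2 -> HIT, frames=[3,2] (faults so far: 6)
  step 8: ref 5 -> FAULT, evict 3, frames=[5,2] (faults so far: 7)
  step 9: ref 2 -> HIT, frames=[5,2] (faults so far: 7)
  step 10: ref 2 -> HIT, frames=[5,2] (faults so far: 7)
  step 11: ref 5 -> HIT, frames=[5,2] (faults so far: 7)
  step 12: ref 5 -> HIT, frames=[5,2] (faults so far: 7)
  step 13: ref 1 -> FAULT, evict 2, frames=[5,1] (faults so far: 8)
  step 14: ref 5 -> HIT, frames=[5,1] (faults so far: 8)
  step 15: ref 5 -> HIT, frames=[5,1] (faults so far: 8)
  FIFO total faults: 8
--- LRU ---
  step 0: ref 2 -> FAULT, frames=[2,-] (faults so far: 1)
  step 1: ref 3 -> FAULT, frames=[2,3] (faults so far: 2)
  step 2: ref 1 -> FAULT, evict 2, frames=[1,3] (faults so far: 3)
  step 3: ref 1 -> HIT, frames=[1,3] (faults so far: 3)
  step 4: ref 4 -> FAULT, evict 3, frames=[1,4] (faults so far: 4)
  step 5: ref 3 -> FAULT, evict 1, frames=[3,4] (faults so far: 5)
  step 6: ref 2 -> FAULT, evict 4, frames=[3,2] (faults so far: 6)
  step 7: ref 2 -> HIT, frames=[3,2] (faults so far: 6)
  step 8: ref 5 -> FAULT, evict 3, frames=[5,2] (faults so far: 7)
  step 9: ref 2 -> HIT, frames=[5,2] (faults so far: 7)
  step 10: ref 2 -> HIT, frames=[5,2] (faults so far: 7)
  step 11: ref 5 -> HIT, frames=[5,2] (faults so far: 7)
  step 12: ref 5 -> HIT, frames=[5,2] (faults so far: 7)
  step 13: ref 1 -> FAULT, evict 2, frames=[5,1] (faults so far: 8)
  step 14: ref 5 -> HIT, frames=[5,1] (faults so far: 8)
  step 15: ref 5 -> HIT, frames=[5,1] (faults so far: 8)
  LRU total faults: 8
--- Optimal ---
  step 0: ref 2 -> FAULT, frames=[2,-] (faults so far: 1)
  step 1: ref 3 -> FAULT, frames=[2,3] (faults so far: 2)
  step 2: ref 1 -> FAULT, evict 2, frames=[1,3] (faults so far: 3)
  step 3: ref 1 -> HIT, frames=[1,3] (faults so far: 3)
  step 4: ref 4 -> FAULT, evict 1, frames=[4,3] (faults so far: 4)
  step 5: ref 3 -> HIT, frames=[4,3] (faults so far: 4)
  step 6: ref 2 -> FAULT, evict 3, frames=[4,2] (faults so far: 5)
  step 7: ref 2 -> HIT, frames=[4,2] (faults so far: 5)
  step 8: ref 5 -> FAULT, evict 4, frames=[5,2] (faults so far: 6)
  step 9: ref 2 -> HIT, frames=[5,2] (faults so far: 6)
  step 10: ref 2 -> HIT, frames=[5,2] (faults so far: 6)
  step 11: ref 5 -> HIT, frames=[5,2] (faults so far: 6)
  step 12: ref 5 -> HIT, frames=[5,2] (faults so far: 6)
  step 13: ref 1 -> FAULT, evict 2, frames=[5,1] (faults so far: 7)
  step 14: ref 5 -> HIT, frames=[5,1] (faults so far: 7)
  step 15: ref 5 -> HIT, frames=[5,1] (faults so far: 7)
  Optimal total faults: 7

Answer: 8 8 7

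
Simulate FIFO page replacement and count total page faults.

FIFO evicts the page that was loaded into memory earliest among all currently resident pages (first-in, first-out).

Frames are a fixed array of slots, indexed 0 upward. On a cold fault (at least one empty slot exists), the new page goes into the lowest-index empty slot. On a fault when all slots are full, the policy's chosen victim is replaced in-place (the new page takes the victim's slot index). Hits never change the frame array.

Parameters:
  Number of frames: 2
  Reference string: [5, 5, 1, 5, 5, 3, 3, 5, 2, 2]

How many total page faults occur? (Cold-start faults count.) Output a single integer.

Step 0: ref 5 → FAULT, frames=[5,-]
Step 1: ref 5 → HIT, frames=[5,-]
Step 2: ref 1 → FAULT, frames=[5,1]
Step 3: ref 5 → HIT, frames=[5,1]
Step 4: ref 5 → HIT, frames=[5,1]
Step 5: ref 3 → FAULT (evict 5), frames=[3,1]
Step 6: ref 3 → HIT, frames=[3,1]
Step 7: ref 5 → FAULT (evict 1), frames=[3,5]
Step 8: ref 2 → FAULT (evict 3), frames=[2,5]
Step 9: ref 2 → HIT, frames=[2,5]
Total faults: 5

Answer: 5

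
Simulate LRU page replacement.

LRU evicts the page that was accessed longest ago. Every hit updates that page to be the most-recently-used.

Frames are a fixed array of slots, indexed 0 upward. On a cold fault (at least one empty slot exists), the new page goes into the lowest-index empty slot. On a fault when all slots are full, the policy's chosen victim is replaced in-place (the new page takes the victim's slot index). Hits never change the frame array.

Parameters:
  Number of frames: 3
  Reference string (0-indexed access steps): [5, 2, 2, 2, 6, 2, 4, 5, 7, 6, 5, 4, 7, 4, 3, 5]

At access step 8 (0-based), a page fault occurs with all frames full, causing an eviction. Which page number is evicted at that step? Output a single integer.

Answer: 2

Derivation:
Step 0: ref 5 -> FAULT, frames=[5,-,-]
Step 1: ref 2 -> FAULT, frames=[5,2,-]
Step 2: ref 2 -> HIT, frames=[5,2,-]
Step 3: ref 2 -> HIT, frames=[5,2,-]
Step 4: ref 6 -> FAULT, frames=[5,2,6]
Step 5: ref 2 -> HIT, frames=[5,2,6]
Step 6: ref 4 -> FAULT, evict 5, frames=[4,2,6]
Step 7: ref 5 -> FAULT, evict 6, frames=[4,2,5]
Step 8: ref 7 -> FAULT, evict 2, frames=[4,7,5]
At step 8: evicted page 2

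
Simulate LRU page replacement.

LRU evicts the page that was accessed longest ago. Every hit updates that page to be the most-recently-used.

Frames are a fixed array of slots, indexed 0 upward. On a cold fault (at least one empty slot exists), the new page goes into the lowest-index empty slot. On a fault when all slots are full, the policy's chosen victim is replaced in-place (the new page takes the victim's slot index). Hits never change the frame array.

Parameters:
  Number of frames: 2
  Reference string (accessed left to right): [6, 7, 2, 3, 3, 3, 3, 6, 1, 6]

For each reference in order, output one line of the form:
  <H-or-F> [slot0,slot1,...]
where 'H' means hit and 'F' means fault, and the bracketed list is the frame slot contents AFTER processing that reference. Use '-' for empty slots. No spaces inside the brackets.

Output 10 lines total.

F [6,-]
F [6,7]
F [2,7]
F [2,3]
H [2,3]
H [2,3]
H [2,3]
F [6,3]
F [6,1]
H [6,1]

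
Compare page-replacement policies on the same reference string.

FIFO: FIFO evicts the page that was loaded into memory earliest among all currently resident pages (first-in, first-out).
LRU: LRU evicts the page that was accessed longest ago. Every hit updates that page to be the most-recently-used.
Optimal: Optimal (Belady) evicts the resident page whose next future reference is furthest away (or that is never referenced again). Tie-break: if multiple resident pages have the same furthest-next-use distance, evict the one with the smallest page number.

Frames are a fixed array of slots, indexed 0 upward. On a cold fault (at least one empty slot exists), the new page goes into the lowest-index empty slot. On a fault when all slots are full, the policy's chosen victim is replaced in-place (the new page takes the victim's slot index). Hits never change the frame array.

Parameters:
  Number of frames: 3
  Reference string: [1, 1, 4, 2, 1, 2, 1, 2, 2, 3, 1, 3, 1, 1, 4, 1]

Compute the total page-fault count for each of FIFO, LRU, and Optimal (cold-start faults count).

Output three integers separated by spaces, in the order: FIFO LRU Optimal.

Answer: 6 5 4

Derivation:
--- FIFO ---
  step 0: ref 1 -> FAULT, frames=[1,-,-] (faults so far: 1)
  step 1: ref 1 -> HIT, frames=[1,-,-] (faults so far: 1)
  step 2: ref 4 -> FAULT, frames=[1,4,-] (faults so far: 2)
  step 3: ref 2 -> FAULT, frames=[1,4,2] (faults so far: 3)
  step 4: ref 1 -> HIT, frames=[1,4,2] (faults so far: 3)
  step 5: ref 2 -> HIT, frames=[1,4,2] (faults so far: 3)
  step 6: ref 1 -> HIT, frames=[1,4,2] (faults so far: 3)
  step 7: ref 2 -> HIT, frames=[1,4,2] (faults so far: 3)
  step 8: ref 2 -> HIT, frames=[1,4,2] (faults so far: 3)
  step 9: ref 3 -> FAULT, evict 1, frames=[3,4,2] (faults so far: 4)
  step 10: ref 1 -> FAULT, evict 4, frames=[3,1,2] (faults so far: 5)
  step 11: ref 3 -> HIT, frames=[3,1,2] (faults so far: 5)
  step 12: ref 1 -> HIT, frames=[3,1,2] (faults so far: 5)
  step 13: ref 1 -> HIT, frames=[3,1,2] (faults so far: 5)
  step 14: ref 4 -> FAULT, evict 2, frames=[3,1,4] (faults so far: 6)
  step 15: ref 1 -> HIT, frames=[3,1,4] (faults so far: 6)
  FIFO total faults: 6
--- LRU ---
  step 0: ref 1 -> FAULT, frames=[1,-,-] (faults so far: 1)
  step 1: ref 1 -> HIT, frames=[1,-,-] (faults so far: 1)
  step 2: ref 4 -> FAULT, frames=[1,4,-] (faults so far: 2)
  step 3: ref 2 -> FAULT, frames=[1,4,2] (faults so far: 3)
  step 4: ref 1 -> HIT, frames=[1,4,2] (faults so far: 3)
  step 5: ref 2 -> HIT, frames=[1,4,2] (faults so far: 3)
  step 6: ref 1 -> HIT, frames=[1,4,2] (faults so far: 3)
  step 7: ref 2 -> HIT, frames=[1,4,2] (faults so far: 3)
  step 8: ref 2 -> HIT, frames=[1,4,2] (faults so far: 3)
  step 9: ref 3 -> FAULT, evict 4, frames=[1,3,2] (faults so far: 4)
  step 10: ref 1 -> HIT, frames=[1,3,2] (faults so far: 4)
  step 11: ref 3 -> HIT, frames=[1,3,2] (faults so far: 4)
  step 12: ref 1 -> HIT, frames=[1,3,2] (faults so far: 4)
  step 13: ref 1 -> HIT, frames=[1,3,2] (faults so far: 4)
  step 14: ref 4 -> FAULT, evict 2, frames=[1,3,4] (faults so far: 5)
  step 15: ref 1 -> HIT, frames=[1,3,4] (faults so far: 5)
  LRU total faults: 5
--- Optimal ---
  step 0: ref 1 -> FAULT, frames=[1,-,-] (faults so far: 1)
  step 1: ref 1 -> HIT, frames=[1,-,-] (faults so far: 1)
  step 2: ref 4 -> FAULT, frames=[1,4,-] (faults so far: 2)
  step 3: ref 2 -> FAULT, frames=[1,4,2] (faults so far: 3)
  step 4: ref 1 -> HIT, frames=[1,4,2] (faults so far: 3)
  step 5: ref 2 -> HIT, frames=[1,4,2] (faults so far: 3)
  step 6: ref 1 -> HIT, frames=[1,4,2] (faults so far: 3)
  step 7: ref 2 -> HIT, frames=[1,4,2] (faults so far: 3)
  step 8: ref 2 -> HIT, frames=[1,4,2] (faults so far: 3)
  step 9: ref 3 -> FAULT, evict 2, frames=[1,4,3] (faults so far: 4)
  step 10: ref 1 -> HIT, frames=[1,4,3] (faults so far: 4)
  step 11: ref 3 -> HIT, frames=[1,4,3] (faults so far: 4)
  step 12: ref 1 -> HIT, frames=[1,4,3] (faults so far: 4)
  step 13: ref 1 -> HIT, frames=[1,4,3] (faults so far: 4)
  step 14: ref 4 -> HIT, frames=[1,4,3] (faults so far: 4)
  step 15: ref 1 -> HIT, frames=[1,4,3] (faults so far: 4)
  Optimal total faults: 4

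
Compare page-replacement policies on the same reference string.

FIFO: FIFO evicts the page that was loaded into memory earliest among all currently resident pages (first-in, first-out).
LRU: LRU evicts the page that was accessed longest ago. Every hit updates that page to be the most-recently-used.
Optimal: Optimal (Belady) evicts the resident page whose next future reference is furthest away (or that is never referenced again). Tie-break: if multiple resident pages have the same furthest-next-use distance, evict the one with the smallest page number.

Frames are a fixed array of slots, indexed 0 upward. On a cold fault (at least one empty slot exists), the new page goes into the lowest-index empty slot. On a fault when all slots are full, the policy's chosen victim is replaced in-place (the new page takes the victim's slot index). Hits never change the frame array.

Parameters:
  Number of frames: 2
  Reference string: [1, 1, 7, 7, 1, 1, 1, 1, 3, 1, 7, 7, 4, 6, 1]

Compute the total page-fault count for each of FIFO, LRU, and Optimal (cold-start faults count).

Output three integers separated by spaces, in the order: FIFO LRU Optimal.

Answer: 8 7 6

Derivation:
--- FIFO ---
  step 0: ref 1 -> FAULT, frames=[1,-] (faults so far: 1)
  step 1: ref 1 -> HIT, frames=[1,-] (faults so far: 1)
  step 2: ref 7 -> FAULT, frames=[1,7] (faults so far: 2)
  step 3: ref 7 -> HIT, frames=[1,7] (faults so far: 2)
  step 4: ref 1 -> HIT, frames=[1,7] (faults so far: 2)
  step 5: ref 1 -> HIT, frames=[1,7] (faults so far: 2)
  step 6: ref 1 -> HIT, frames=[1,7] (faults so far: 2)
  step 7: ref 1 -> HIT, frames=[1,7] (faults so far: 2)
  step 8: ref 3 -> FAULT, evict 1, frames=[3,7] (faults so far: 3)
  step 9: ref 1 -> FAULT, evict 7, frames=[3,1] (faults so far: 4)
  step 10: ref 7 -> FAULT, evict 3, frames=[7,1] (faults so far: 5)
  step 11: ref 7 -> HIT, frames=[7,1] (faults so far: 5)
  step 12: ref 4 -> FAULT, evict 1, frames=[7,4] (faults so far: 6)
  step 13: ref 6 -> FAULT, evict 7, frames=[6,4] (faults so far: 7)
  step 14: ref 1 -> FAULT, evict 4, frames=[6,1] (faults so far: 8)
  FIFO total faults: 8
--- LRU ---
  step 0: ref 1 -> FAULT, frames=[1,-] (faults so far: 1)
  step 1: ref 1 -> HIT, frames=[1,-] (faults so far: 1)
  step 2: ref 7 -> FAULT, frames=[1,7] (faults so far: 2)
  step 3: ref 7 -> HIT, frames=[1,7] (faults so far: 2)
  step 4: ref 1 -> HIT, frames=[1,7] (faults so far: 2)
  step 5: ref 1 -> HIT, frames=[1,7] (faults so far: 2)
  step 6: ref 1 -> HIT, frames=[1,7] (faults so far: 2)
  step 7: ref 1 -> HIT, frames=[1,7] (faults so far: 2)
  step 8: ref 3 -> FAULT, evict 7, frames=[1,3] (faults so far: 3)
  step 9: ref 1 -> HIT, frames=[1,3] (faults so far: 3)
  step 10: ref 7 -> FAULT, evict 3, frames=[1,7] (faults so far: 4)
  step 11: ref 7 -> HIT, frames=[1,7] (faults so far: 4)
  step 12: ref 4 -> FAULT, evict 1, frames=[4,7] (faults so far: 5)
  step 13: ref 6 -> FAULT, evict 7, frames=[4,6] (faults so far: 6)
  step 14: ref 1 -> FAULT, evict 4, frames=[1,6] (faults so far: 7)
  LRU total faults: 7
--- Optimal ---
  step 0: ref 1 -> FAULT, frames=[1,-] (faults so far: 1)
  step 1: ref 1 -> HIT, frames=[1,-] (faults so far: 1)
  step 2: ref 7 -> FAULT, frames=[1,7] (faults so far: 2)
  step 3: ref 7 -> HIT, frames=[1,7] (faults so far: 2)
  step 4: ref 1 -> HIT, frames=[1,7] (faults so far: 2)
  step 5: ref 1 -> HIT, frames=[1,7] (faults so far: 2)
  step 6: ref 1 -> HIT, frames=[1,7] (faults so far: 2)
  step 7: ref 1 -> HIT, frames=[1,7] (faults so far: 2)
  step 8: ref 3 -> FAULT, evict 7, frames=[1,3] (faults so far: 3)
  step 9: ref 1 -> HIT, frames=[1,3] (faults so far: 3)
  step 10: ref 7 -> FAULT, evict 3, frames=[1,7] (faults so far: 4)
  step 11: ref 7 -> HIT, frames=[1,7] (faults so far: 4)
  step 12: ref 4 -> FAULT, evict 7, frames=[1,4] (faults so far: 5)
  step 13: ref 6 -> FAULT, evict 4, frames=[1,6] (faults so far: 6)
  step 14: ref 1 -> HIT, frames=[1,6] (faults so far: 6)
  Optimal total faults: 6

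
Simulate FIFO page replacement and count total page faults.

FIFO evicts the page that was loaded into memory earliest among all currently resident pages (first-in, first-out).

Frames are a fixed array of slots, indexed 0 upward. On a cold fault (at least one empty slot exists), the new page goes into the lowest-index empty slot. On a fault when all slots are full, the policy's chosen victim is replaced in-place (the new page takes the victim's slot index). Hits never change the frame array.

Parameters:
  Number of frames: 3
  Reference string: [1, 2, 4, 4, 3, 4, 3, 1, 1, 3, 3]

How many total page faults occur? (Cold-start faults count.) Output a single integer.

Answer: 5

Derivation:
Step 0: ref 1 → FAULT, frames=[1,-,-]
Step 1: ref 2 → FAULT, frames=[1,2,-]
Step 2: ref 4 → FAULT, frames=[1,2,4]
Step 3: ref 4 → HIT, frames=[1,2,4]
Step 4: ref 3 → FAULT (evict 1), frames=[3,2,4]
Step 5: ref 4 → HIT, frames=[3,2,4]
Step 6: ref 3 → HIT, frames=[3,2,4]
Step 7: ref 1 → FAULT (evict 2), frames=[3,1,4]
Step 8: ref 1 → HIT, frames=[3,1,4]
Step 9: ref 3 → HIT, frames=[3,1,4]
Step 10: ref 3 → HIT, frames=[3,1,4]
Total faults: 5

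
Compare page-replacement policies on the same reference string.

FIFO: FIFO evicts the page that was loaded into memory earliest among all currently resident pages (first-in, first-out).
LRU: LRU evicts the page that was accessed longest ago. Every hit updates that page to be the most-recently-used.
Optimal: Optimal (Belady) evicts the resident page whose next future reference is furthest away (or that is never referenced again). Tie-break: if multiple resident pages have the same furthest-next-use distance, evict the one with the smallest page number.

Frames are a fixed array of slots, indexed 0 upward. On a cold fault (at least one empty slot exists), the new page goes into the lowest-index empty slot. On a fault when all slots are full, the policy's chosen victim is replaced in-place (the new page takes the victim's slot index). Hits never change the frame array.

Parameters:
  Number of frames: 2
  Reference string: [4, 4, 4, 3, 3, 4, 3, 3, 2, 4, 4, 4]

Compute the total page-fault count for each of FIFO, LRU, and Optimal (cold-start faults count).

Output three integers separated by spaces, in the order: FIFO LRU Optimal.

--- FIFO ---
  step 0: ref 4 -> FAULT, frames=[4,-] (faults so far: 1)
  step 1: ref 4 -> HIT, frames=[4,-] (faults so far: 1)
  step 2: ref 4 -> HIT, frames=[4,-] (faults so far: 1)
  step 3: ref 3 -> FAULT, frames=[4,3] (faults so far: 2)
  step 4: ref 3 -> HIT, frames=[4,3] (faults so far: 2)
  step 5: ref 4 -> HIT, frames=[4,3] (faults so far: 2)
  step 6: ref 3 -> HIT, frames=[4,3] (faults so far: 2)
  step 7: ref 3 -> HIT, frames=[4,3] (faults so far: 2)
  step 8: ref 2 -> FAULT, evict 4, frames=[2,3] (faults so far: 3)
  step 9: ref 4 -> FAULT, evict 3, frames=[2,4] (faults so far: 4)
  step 10: ref 4 -> HIT, frames=[2,4] (faults so far: 4)
  step 11: ref 4 -> HIT, frames=[2,4] (faults so far: 4)
  FIFO total faults: 4
--- LRU ---
  step 0: ref 4 -> FAULT, frames=[4,-] (faults so far: 1)
  step 1: ref 4 -> HIT, frames=[4,-] (faults so far: 1)
  step 2: ref 4 -> HIT, frames=[4,-] (faults so far: 1)
  step 3: ref 3 -> FAULT, frames=[4,3] (faults so far: 2)
  step 4: ref 3 -> HIT, frames=[4,3] (faults so far: 2)
  step 5: ref 4 -> HIT, frames=[4,3] (faults so far: 2)
  step 6: ref 3 -> HIT, frames=[4,3] (faults so far: 2)
  step 7: ref 3 -> HIT, frames=[4,3] (faults so far: 2)
  step 8: ref 2 -> FAULT, evict 4, frames=[2,3] (faults so far: 3)
  step 9: ref 4 -> FAULT, evict 3, frames=[2,4] (faults so far: 4)
  step 10: ref 4 -> HIT, frames=[2,4] (faults so far: 4)
  step 11: ref 4 -> HIT, frames=[2,4] (faults so far: 4)
  LRU total faults: 4
--- Optimal ---
  step 0: ref 4 -> FAULT, frames=[4,-] (faults so far: 1)
  step 1: ref 4 -> HIT, frames=[4,-] (faults so far: 1)
  step 2: ref 4 -> HIT, frames=[4,-] (faults so far: 1)
  step 3: ref 3 -> FAULT, frames=[4,3] (faults so far: 2)
  step 4: ref 3 -> HIT, frames=[4,3] (faults so far: 2)
  step 5: ref 4 -> HIT, frames=[4,3] (faults so far: 2)
  step 6: ref 3 -> HIT, frames=[4,3] (faults so far: 2)
  step 7: ref 3 -> HIT, frames=[4,3] (faults so far: 2)
  step 8: ref 2 -> FAULT, evict 3, frames=[4,2] (faults so far: 3)
  step 9: ref 4 -> HIT, frames=[4,2] (faults so far: 3)
  step 10: ref 4 -> HIT, frames=[4,2] (faults so far: 3)
  step 11: ref 4 -> HIT, frames=[4,2] (faults so far: 3)
  Optimal total faults: 3

Answer: 4 4 3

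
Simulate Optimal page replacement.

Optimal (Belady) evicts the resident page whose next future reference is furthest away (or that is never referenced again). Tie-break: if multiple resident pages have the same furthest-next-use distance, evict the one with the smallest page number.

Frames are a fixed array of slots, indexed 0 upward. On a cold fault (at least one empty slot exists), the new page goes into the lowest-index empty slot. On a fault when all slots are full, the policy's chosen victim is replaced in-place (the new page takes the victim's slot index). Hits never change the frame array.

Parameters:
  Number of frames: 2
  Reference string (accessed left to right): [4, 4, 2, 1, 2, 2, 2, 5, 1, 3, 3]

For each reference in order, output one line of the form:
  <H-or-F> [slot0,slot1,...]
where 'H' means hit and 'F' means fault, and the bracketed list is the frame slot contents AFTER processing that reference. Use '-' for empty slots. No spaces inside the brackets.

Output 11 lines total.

F [4,-]
H [4,-]
F [4,2]
F [1,2]
H [1,2]
H [1,2]
H [1,2]
F [1,5]
H [1,5]
F [3,5]
H [3,5]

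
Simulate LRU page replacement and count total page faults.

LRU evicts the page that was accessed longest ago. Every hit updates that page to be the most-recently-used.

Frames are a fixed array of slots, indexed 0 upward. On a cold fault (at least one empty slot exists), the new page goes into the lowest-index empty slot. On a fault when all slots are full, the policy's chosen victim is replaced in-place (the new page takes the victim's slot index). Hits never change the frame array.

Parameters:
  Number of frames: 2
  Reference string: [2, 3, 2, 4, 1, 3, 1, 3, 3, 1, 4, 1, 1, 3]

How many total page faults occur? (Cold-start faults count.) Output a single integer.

Answer: 7

Derivation:
Step 0: ref 2 → FAULT, frames=[2,-]
Step 1: ref 3 → FAULT, frames=[2,3]
Step 2: ref 2 → HIT, frames=[2,3]
Step 3: ref 4 → FAULT (evict 3), frames=[2,4]
Step 4: ref 1 → FAULT (evict 2), frames=[1,4]
Step 5: ref 3 → FAULT (evict 4), frames=[1,3]
Step 6: ref 1 → HIT, frames=[1,3]
Step 7: ref 3 → HIT, frames=[1,3]
Step 8: ref 3 → HIT, frames=[1,3]
Step 9: ref 1 → HIT, frames=[1,3]
Step 10: ref 4 → FAULT (evict 3), frames=[1,4]
Step 11: ref 1 → HIT, frames=[1,4]
Step 12: ref 1 → HIT, frames=[1,4]
Step 13: ref 3 → FAULT (evict 4), frames=[1,3]
Total faults: 7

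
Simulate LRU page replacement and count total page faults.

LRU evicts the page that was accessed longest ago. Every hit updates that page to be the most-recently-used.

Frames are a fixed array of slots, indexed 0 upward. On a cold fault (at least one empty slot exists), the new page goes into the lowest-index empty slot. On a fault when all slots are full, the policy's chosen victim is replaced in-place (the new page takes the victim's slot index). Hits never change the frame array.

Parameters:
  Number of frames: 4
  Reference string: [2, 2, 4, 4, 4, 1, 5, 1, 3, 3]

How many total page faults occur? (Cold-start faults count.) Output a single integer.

Step 0: ref 2 → FAULT, frames=[2,-,-,-]
Step 1: ref 2 → HIT, frames=[2,-,-,-]
Step 2: ref 4 → FAULT, frames=[2,4,-,-]
Step 3: ref 4 → HIT, frames=[2,4,-,-]
Step 4: ref 4 → HIT, frames=[2,4,-,-]
Step 5: ref 1 → FAULT, frames=[2,4,1,-]
Step 6: ref 5 → FAULT, frames=[2,4,1,5]
Step 7: ref 1 → HIT, frames=[2,4,1,5]
Step 8: ref 3 → FAULT (evict 2), frames=[3,4,1,5]
Step 9: ref 3 → HIT, frames=[3,4,1,5]
Total faults: 5

Answer: 5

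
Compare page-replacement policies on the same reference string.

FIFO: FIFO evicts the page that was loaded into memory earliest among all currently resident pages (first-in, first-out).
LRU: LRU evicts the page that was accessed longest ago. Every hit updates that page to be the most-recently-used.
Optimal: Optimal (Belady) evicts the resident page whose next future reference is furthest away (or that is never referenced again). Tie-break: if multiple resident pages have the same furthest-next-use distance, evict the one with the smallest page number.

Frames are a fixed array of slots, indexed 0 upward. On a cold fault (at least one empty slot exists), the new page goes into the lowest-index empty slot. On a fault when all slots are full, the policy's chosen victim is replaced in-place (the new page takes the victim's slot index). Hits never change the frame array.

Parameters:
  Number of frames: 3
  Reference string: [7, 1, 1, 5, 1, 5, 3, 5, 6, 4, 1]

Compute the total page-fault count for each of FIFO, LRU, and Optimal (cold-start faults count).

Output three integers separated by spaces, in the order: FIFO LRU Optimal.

--- FIFO ---
  step 0: ref 7 -> FAULT, frames=[7,-,-] (faults so far: 1)
  step 1: ref 1 -> FAULT, frames=[7,1,-] (faults so far: 2)
  step 2: ref 1 -> HIT, frames=[7,1,-] (faults so far: 2)
  step 3: ref 5 -> FAULT, frames=[7,1,5] (faults so far: 3)
  step 4: ref 1 -> HIT, frames=[7,1,5] (faults so far: 3)
  step 5: ref 5 -> HIT, frames=[7,1,5] (faults so far: 3)
  step 6: ref 3 -> FAULT, evict 7, frames=[3,1,5] (faults so far: 4)
  step 7: ref 5 -> HIT, frames=[3,1,5] (faults so far: 4)
  step 8: ref 6 -> FAULT, evict 1, frames=[3,6,5] (faults so far: 5)
  step 9: ref 4 -> FAULT, evict 5, frames=[3,6,4] (faults so far: 6)
  step 10: ref 1 -> FAULT, evict 3, frames=[1,6,4] (faults so far: 7)
  FIFO total faults: 7
--- LRU ---
  step 0: ref 7 -> FAULT, frames=[7,-,-] (faults so far: 1)
  step 1: ref 1 -> FAULT, frames=[7,1,-] (faults so far: 2)
  step 2: ref 1 -> HIT, frames=[7,1,-] (faults so far: 2)
  step 3: ref 5 -> FAULT, frames=[7,1,5] (faults so far: 3)
  step 4: ref 1 -> HIT, frames=[7,1,5] (faults so far: 3)
  step 5: ref 5 -> HIT, frames=[7,1,5] (faults so far: 3)
  step 6: ref 3 -> FAULT, evict 7, frames=[3,1,5] (faults so far: 4)
  step 7: ref 5 -> HIT, frames=[3,1,5] (faults so far: 4)
  step 8: ref 6 -> FAULT, evict 1, frames=[3,6,5] (faults so far: 5)
  step 9: ref 4 -> FAULT, evict 3, frames=[4,6,5] (faults so far: 6)
  step 10: ref 1 -> FAULT, evict 5, frames=[4,6,1] (faults so far: 7)
  LRU total faults: 7
--- Optimal ---
  step 0: ref 7 -> FAULT, frames=[7,-,-] (faults so far: 1)
  step 1: ref 1 -> FAULT, frames=[7,1,-] (faults so far: 2)
  step 2: ref 1 -> HIT, frames=[7,1,-] (faults so far: 2)
  step 3: ref 5 -> FAULT, frames=[7,1,5] (faults so far: 3)
  step 4: ref 1 -> HIT, frames=[7,1,5] (faults so far: 3)
  step 5: ref 5 -> HIT, frames=[7,1,5] (faults so far: 3)
  step 6: ref 3 -> FAULT, evict 7, frames=[3,1,5] (faults so far: 4)
  step 7: ref 5 -> HIT, frames=[3,1,5] (faults so far: 4)
  step 8: ref 6 -> FAULT, evict 3, frames=[6,1,5] (faults so far: 5)
  step 9: ref 4 -> FAULT, evict 5, frames=[6,1,4] (faults so far: 6)
  step 10: ref 1 -> HIT, frames=[6,1,4] (faults so far: 6)
  Optimal total faults: 6

Answer: 7 7 6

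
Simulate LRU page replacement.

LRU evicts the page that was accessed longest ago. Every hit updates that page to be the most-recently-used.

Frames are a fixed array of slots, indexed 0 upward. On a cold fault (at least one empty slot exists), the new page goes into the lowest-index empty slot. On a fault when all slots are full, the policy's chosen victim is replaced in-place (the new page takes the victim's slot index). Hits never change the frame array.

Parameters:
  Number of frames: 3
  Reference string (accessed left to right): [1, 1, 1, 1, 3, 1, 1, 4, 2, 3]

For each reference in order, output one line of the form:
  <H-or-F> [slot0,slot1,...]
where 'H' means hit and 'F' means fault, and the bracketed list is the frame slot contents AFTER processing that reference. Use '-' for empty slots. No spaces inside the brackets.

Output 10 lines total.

F [1,-,-]
H [1,-,-]
H [1,-,-]
H [1,-,-]
F [1,3,-]
H [1,3,-]
H [1,3,-]
F [1,3,4]
F [1,2,4]
F [3,2,4]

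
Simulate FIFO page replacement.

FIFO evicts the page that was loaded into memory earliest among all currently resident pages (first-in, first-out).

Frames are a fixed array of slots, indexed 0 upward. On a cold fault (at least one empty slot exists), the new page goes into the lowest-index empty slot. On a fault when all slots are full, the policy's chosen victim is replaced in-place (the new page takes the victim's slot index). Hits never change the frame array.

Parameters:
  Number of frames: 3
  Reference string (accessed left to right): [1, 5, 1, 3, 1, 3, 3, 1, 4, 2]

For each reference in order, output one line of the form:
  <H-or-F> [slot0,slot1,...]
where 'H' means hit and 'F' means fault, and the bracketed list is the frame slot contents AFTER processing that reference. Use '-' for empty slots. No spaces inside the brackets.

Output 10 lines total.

F [1,-,-]
F [1,5,-]
H [1,5,-]
F [1,5,3]
H [1,5,3]
H [1,5,3]
H [1,5,3]
H [1,5,3]
F [4,5,3]
F [4,2,3]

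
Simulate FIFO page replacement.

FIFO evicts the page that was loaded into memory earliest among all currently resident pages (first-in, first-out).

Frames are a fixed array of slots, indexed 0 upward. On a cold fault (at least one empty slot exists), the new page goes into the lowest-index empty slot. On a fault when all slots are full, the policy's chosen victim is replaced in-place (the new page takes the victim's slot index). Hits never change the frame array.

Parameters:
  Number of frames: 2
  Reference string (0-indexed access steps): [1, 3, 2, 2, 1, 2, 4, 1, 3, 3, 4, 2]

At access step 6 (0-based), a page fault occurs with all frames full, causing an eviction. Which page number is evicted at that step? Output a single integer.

Answer: 2

Derivation:
Step 0: ref 1 -> FAULT, frames=[1,-]
Step 1: ref 3 -> FAULT, frames=[1,3]
Step 2: ref 2 -> FAULT, evict 1, frames=[2,3]
Step 3: ref 2 -> HIT, frames=[2,3]
Step 4: ref 1 -> FAULT, evict 3, frames=[2,1]
Step 5: ref 2 -> HIT, frames=[2,1]
Step 6: ref 4 -> FAULT, evict 2, frames=[4,1]
At step 6: evicted page 2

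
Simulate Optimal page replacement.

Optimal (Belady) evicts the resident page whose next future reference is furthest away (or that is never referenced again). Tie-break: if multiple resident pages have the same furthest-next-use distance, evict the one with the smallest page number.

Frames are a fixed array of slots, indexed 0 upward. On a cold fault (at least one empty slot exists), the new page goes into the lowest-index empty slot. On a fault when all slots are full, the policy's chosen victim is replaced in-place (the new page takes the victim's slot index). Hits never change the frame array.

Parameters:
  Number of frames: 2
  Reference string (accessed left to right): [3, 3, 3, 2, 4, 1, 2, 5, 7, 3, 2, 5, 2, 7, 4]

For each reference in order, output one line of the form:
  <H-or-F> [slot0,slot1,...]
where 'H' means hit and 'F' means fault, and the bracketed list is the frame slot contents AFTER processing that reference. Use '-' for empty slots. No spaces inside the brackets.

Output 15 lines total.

F [3,-]
H [3,-]
H [3,-]
F [3,2]
F [4,2]
F [1,2]
H [1,2]
F [5,2]
F [7,2]
F [3,2]
H [3,2]
F [5,2]
H [5,2]
F [5,7]
F [4,7]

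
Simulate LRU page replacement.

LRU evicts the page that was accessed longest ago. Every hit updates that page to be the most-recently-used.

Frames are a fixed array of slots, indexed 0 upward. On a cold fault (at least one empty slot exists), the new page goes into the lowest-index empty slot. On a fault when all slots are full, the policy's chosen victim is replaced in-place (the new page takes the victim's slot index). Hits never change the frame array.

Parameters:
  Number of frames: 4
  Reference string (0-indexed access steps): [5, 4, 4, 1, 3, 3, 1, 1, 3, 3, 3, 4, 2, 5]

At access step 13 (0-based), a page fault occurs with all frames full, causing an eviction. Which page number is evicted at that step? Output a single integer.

Step 0: ref 5 -> FAULT, frames=[5,-,-,-]
Step 1: ref 4 -> FAULT, frames=[5,4,-,-]
Step 2: ref 4 -> HIT, frames=[5,4,-,-]
Step 3: ref 1 -> FAULT, frames=[5,4,1,-]
Step 4: ref 3 -> FAULT, frames=[5,4,1,3]
Step 5: ref 3 -> HIT, frames=[5,4,1,3]
Step 6: ref 1 -> HIT, frames=[5,4,1,3]
Step 7: ref 1 -> HIT, frames=[5,4,1,3]
Step 8: ref 3 -> HIT, frames=[5,4,1,3]
Step 9: ref 3 -> HIT, frames=[5,4,1,3]
Step 10: ref 3 -> HIT, frames=[5,4,1,3]
Step 11: ref 4 -> HIT, frames=[5,4,1,3]
Step 12: ref 2 -> FAULT, evict 5, frames=[2,4,1,3]
Step 13: ref 5 -> FAULT, evict 1, frames=[2,4,5,3]
At step 13: evicted page 1

Answer: 1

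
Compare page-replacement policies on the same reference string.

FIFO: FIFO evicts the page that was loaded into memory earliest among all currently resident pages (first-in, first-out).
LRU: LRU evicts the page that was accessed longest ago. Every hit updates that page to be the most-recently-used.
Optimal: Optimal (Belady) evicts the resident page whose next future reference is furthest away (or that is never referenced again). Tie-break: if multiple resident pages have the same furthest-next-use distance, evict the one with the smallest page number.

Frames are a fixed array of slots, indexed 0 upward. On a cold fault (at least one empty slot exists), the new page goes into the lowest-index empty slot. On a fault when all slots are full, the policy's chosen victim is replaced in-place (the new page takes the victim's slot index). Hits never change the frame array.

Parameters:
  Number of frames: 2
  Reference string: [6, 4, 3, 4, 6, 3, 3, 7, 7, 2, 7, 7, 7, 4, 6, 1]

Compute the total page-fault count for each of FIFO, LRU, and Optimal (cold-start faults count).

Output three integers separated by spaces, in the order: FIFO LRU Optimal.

--- FIFO ---
  step 0: ref 6 -> FAULT, frames=[6,-] (faults so far: 1)
  step 1: ref 4 -> FAULT, frames=[6,4] (faults so far: 2)
  step 2: ref 3 -> FAULT, evict 6, frames=[3,4] (faults so far: 3)
  step 3: ref 4 -> HIT, frames=[3,4] (faults so far: 3)
  step 4: ref 6 -> FAULT, evict 4, frames=[3,6] (faults so far: 4)
  step 5: ref 3 -> HIT, frames=[3,6] (faults so far: 4)
  step 6: ref 3 -> HIT, frames=[3,6] (faults so far: 4)
  step 7: ref 7 -> FAULT, evict 3, frames=[7,6] (faults so far: 5)
  step 8: ref 7 -> HIT, frames=[7,6] (faults so far: 5)
  step 9: ref 2 -> FAULT, evict 6, frames=[7,2] (faults so far: 6)
  step 10: ref 7 -> HIT, frames=[7,2] (faults so far: 6)
  step 11: ref 7 -> HIT, frames=[7,2] (faults so far: 6)
  step 12: ref 7 -> HIT, frames=[7,2] (faults so far: 6)
  step 13: ref 4 -> FAULT, evict 7, frames=[4,2] (faults so far: 7)
  step 14: ref 6 -> FAULT, evict 2, frames=[4,6] (faults so far: 8)
  step 15: ref 1 -> FAULT, evict 4, frames=[1,6] (faults so far: 9)
  FIFO total faults: 9
--- LRU ---
  step 0: ref 6 -> FAULT, frames=[6,-] (faults so far: 1)
  step 1: ref 4 -> FAULT, frames=[6,4] (faults so far: 2)
  step 2: ref 3 -> FAULT, evict 6, frames=[3,4] (faults so far: 3)
  step 3: ref 4 -> HIT, frames=[3,4] (faults so far: 3)
  step 4: ref 6 -> FAULT, evict 3, frames=[6,4] (faults so far: 4)
  step 5: ref 3 -> FAULT, evict 4, frames=[6,3] (faults so far: 5)
  step 6: ref 3 -> HIT, frames=[6,3] (faults so far: 5)
  step 7: ref 7 -> FAULT, evict 6, frames=[7,3] (faults so far: 6)
  step 8: ref 7 -> HIT, frames=[7,3] (faults so far: 6)
  step 9: ref 2 -> FAULT, evict 3, frames=[7,2] (faults so far: 7)
  step 10: ref 7 -> HIT, frames=[7,2] (faults so far: 7)
  step 11: ref 7 -> HIT, frames=[7,2] (faults so far: 7)
  step 12: ref 7 -> HIT, frames=[7,2] (faults so far: 7)
  step 13: ref 4 -> FAULT, evict 2, frames=[7,4] (faults so far: 8)
  step 14: ref 6 -> FAULT, evict 7, frames=[6,4] (faults so far: 9)
  step 15: ref 1 -> FAULT, evict 4, frames=[6,1] (faults so far: 10)
  LRU total faults: 10
--- Optimal ---
  step 0: ref 6 -> FAULT, frames=[6,-] (faults so far: 1)
  step 1: ref 4 -> FAULT, frames=[6,4] (faults so far: 2)
  step 2: ref 3 -> FAULT, evict 6, frames=[3,4] (faults so far: 3)
  step 3: ref 4 -> HIT, frames=[3,4] (faults so far: 3)
  step 4: ref 6 -> FAULT, evict 4, frames=[3,6] (faults so far: 4)
  step 5: ref 3 -> HIT, frames=[3,6] (faults so far: 4)
  step 6: ref 3 -> HIT, frames=[3,6] (faults so far: 4)
  step 7: ref 7 -> FAULT, evict 3, frames=[7,6] (faults so far: 5)
  step 8: ref 7 -> HIT, frames=[7,6] (faults so far: 5)
  step 9: ref 2 -> FAULT, evict 6, frames=[7,2] (faults so far: 6)
  step 10: ref 7 -> HIT, frames=[7,2] (faults so far: 6)
  step 11: ref 7 -> HIT, frames=[7,2] (faults so far: 6)
  step 12: ref 7 -> HIT, frames=[7,2] (faults so far: 6)
  step 13: ref 4 -> FAULT, evict 2, frames=[7,4] (faults so far: 7)
  step 14: ref 6 -> FAULT, evict 4, frames=[7,6] (faults so far: 8)
  step 15: ref 1 -> FAULT, evict 6, frames=[7,1] (faults so far: 9)
  Optimal total faults: 9

Answer: 9 10 9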